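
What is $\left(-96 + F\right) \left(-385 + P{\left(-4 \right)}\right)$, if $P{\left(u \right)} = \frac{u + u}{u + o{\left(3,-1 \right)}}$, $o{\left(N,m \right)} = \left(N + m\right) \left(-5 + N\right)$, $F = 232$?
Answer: $-52224$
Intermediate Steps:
$o{\left(N,m \right)} = \left(-5 + N\right) \left(N + m\right)$
$P{\left(u \right)} = \frac{2 u}{-4 + u}$ ($P{\left(u \right)} = \frac{u + u}{u + \left(3^{2} - 15 - -5 + 3 \left(-1\right)\right)} = \frac{2 u}{u + \left(9 - 15 + 5 - 3\right)} = \frac{2 u}{u - 4} = \frac{2 u}{-4 + u}$)
$\left(-96 + F\right) \left(-385 + P{\left(-4 \right)}\right) = \left(-96 + 232\right) \left(-385 + 2 \left(-4\right) \frac{1}{-4 - 4}\right) = 136 \left(-385 + 2 \left(-4\right) \frac{1}{-8}\right) = 136 \left(-385 + 2 \left(-4\right) \left(- \frac{1}{8}\right)\right) = 136 \left(-385 + 1\right) = 136 \left(-384\right) = -52224$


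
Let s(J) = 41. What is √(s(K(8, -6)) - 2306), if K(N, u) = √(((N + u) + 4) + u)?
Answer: I*√2265 ≈ 47.592*I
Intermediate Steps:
K(N, u) = √(4 + N + 2*u) (K(N, u) = √((4 + N + u) + u) = √(4 + N + 2*u))
√(s(K(8, -6)) - 2306) = √(41 - 2306) = √(-2265) = I*√2265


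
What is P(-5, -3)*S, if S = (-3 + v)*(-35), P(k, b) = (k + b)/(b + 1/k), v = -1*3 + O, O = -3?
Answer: 1575/2 ≈ 787.50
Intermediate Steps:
v = -6 (v = -1*3 - 3 = -3 - 3 = -6)
P(k, b) = (b + k)/(b + 1/k)
S = 315 (S = (-3 - 6)*(-35) = -9*(-35) = 315)
P(-5, -3)*S = -5*(-3 - 5)/(1 - 3*(-5))*315 = -5*(-8)/(1 + 15)*315 = -5*(-8)/16*315 = -5*1/16*(-8)*315 = (5/2)*315 = 1575/2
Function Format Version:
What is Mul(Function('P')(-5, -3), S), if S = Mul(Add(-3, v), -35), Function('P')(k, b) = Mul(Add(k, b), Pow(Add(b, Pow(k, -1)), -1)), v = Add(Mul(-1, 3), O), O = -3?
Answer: Rational(1575, 2) ≈ 787.50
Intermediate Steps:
v = -6 (v = Add(Mul(-1, 3), -3) = Add(-3, -3) = -6)
Function('P')(k, b) = Mul(Pow(Add(b, Pow(k, -1)), -1), Add(b, k)) (Function('P')(k, b) = Mul(Add(b, k), Pow(Add(b, Pow(k, -1)), -1)) = Mul(Pow(Add(b, Pow(k, -1)), -1), Add(b, k)))
S = 315 (S = Mul(Add(-3, -6), -35) = Mul(-9, -35) = 315)
Mul(Function('P')(-5, -3), S) = Mul(Mul(-5, Pow(Add(1, Mul(-3, -5)), -1), Add(-3, -5)), 315) = Mul(Mul(-5, Pow(Add(1, 15), -1), -8), 315) = Mul(Mul(-5, Pow(16, -1), -8), 315) = Mul(Mul(-5, Rational(1, 16), -8), 315) = Mul(Rational(5, 2), 315) = Rational(1575, 2)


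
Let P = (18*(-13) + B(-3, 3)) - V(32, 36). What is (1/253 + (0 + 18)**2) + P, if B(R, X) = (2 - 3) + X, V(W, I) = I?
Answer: 14169/253 ≈ 56.004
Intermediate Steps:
B(R, X) = -1 + X
P = -268 (P = (18*(-13) + (-1 + 3)) - 1*36 = (-234 + 2) - 36 = -232 - 36 = -268)
(1/253 + (0 + 18)**2) + P = (1/253 + (0 + 18)**2) - 268 = (1/253 + 18**2) - 268 = (1/253 + 324) - 268 = 81973/253 - 268 = 14169/253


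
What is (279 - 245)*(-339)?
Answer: -11526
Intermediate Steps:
(279 - 245)*(-339) = 34*(-339) = -11526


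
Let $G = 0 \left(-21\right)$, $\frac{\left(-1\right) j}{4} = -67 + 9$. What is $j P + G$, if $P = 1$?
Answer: $232$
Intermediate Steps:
$j = 232$ ($j = - 4 \left(-67 + 9\right) = \left(-4\right) \left(-58\right) = 232$)
$G = 0$
$j P + G = 232 \cdot 1 + 0 = 232 + 0 = 232$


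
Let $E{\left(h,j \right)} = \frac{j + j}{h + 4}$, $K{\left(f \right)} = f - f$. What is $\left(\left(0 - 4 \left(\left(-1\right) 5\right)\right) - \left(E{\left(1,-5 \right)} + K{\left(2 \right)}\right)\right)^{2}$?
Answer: $484$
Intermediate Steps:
$K{\left(f \right)} = 0$
$E{\left(h,j \right)} = \frac{2 j}{4 + h}$
$\left(\left(0 - 4 \left(\left(-1\right) 5\right)\right) - \left(E{\left(1,-5 \right)} + K{\left(2 \right)}\right)\right)^{2} = \left(\left(0 - 4 \left(\left(-1\right) 5\right)\right) - \left(2 \left(-5\right) \frac{1}{4 + 1} + 0\right)\right)^{2} = \left(\left(0 - -20\right) - \left(2 \left(-5\right) \frac{1}{5} + 0\right)\right)^{2} = \left(\left(0 + 20\right) - \left(2 \left(-5\right) \frac{1}{5} + 0\right)\right)^{2} = \left(20 - \left(-2 + 0\right)\right)^{2} = \left(20 - -2\right)^{2} = \left(20 + 2\right)^{2} = 22^{2} = 484$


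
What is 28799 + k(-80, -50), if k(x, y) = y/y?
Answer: 28800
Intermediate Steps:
k(x, y) = 1
28799 + k(-80, -50) = 28799 + 1 = 28800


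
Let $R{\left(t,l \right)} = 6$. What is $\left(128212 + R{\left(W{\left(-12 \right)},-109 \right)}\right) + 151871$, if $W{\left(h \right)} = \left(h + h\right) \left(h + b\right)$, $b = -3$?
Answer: $280089$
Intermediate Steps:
$W{\left(h \right)} = 2 h \left(-3 + h\right)$ ($W{\left(h \right)} = \left(h + h\right) \left(h - 3\right) = 2 h \left(-3 + h\right)$)
$\left(128212 + R{\left(W{\left(-12 \right)},-109 \right)}\right) + 151871 = \left(128212 + 6\right) + 151871 = 128218 + 151871 = 280089$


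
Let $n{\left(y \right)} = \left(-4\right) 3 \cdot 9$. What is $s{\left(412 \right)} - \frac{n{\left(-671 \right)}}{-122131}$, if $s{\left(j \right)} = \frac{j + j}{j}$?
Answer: $\frac{244154}{122131} \approx 1.9991$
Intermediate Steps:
$s{\left(j \right)} = 2$ ($s{\left(j \right)} = \frac{2 j}{j} = 2$)
$n{\left(y \right)} = -108$ ($n{\left(y \right)} = \left(-12\right) 9 = -108$)
$s{\left(412 \right)} - \frac{n{\left(-671 \right)}}{-122131} = 2 - - \frac{108}{-122131} = 2 - \left(-108\right) \left(- \frac{1}{122131}\right) = 2 - \frac{108}{122131} = \frac{244154}{122131}$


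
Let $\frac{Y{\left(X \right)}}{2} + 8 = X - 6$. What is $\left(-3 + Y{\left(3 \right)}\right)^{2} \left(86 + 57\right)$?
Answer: $89375$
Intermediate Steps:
$Y{\left(X \right)} = -28 + 2 X$ ($Y{\left(X \right)} = -16 + 2 \left(X - 6\right) = -16 + 2 \left(-6 + X\right) = -16 + \left(-12 + 2 X\right) = -28 + 2 X$)
$\left(-3 + Y{\left(3 \right)}\right)^{2} \left(86 + 57\right) = \left(-3 + \left(-28 + 2 \cdot 3\right)\right)^{2} \left(86 + 57\right) = \left(-3 + \left(-28 + 6\right)\right)^{2} \cdot 143 = \left(-3 - 22\right)^{2} \cdot 143 = \left(-25\right)^{2} \cdot 143 = 625 \cdot 143 = 89375$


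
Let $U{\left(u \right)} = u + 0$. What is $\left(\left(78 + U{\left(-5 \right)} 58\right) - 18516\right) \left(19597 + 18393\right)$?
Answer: $-711476720$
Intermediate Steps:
$U{\left(u \right)} = u$
$\left(\left(78 + U{\left(-5 \right)} 58\right) - 18516\right) \left(19597 + 18393\right) = \left(\left(78 - 290\right) - 18516\right) \left(19597 + 18393\right) = \left(\left(78 - 290\right) - 18516\right) 37990 = \left(-212 - 18516\right) 37990 = \left(-18728\right) 37990 = -711476720$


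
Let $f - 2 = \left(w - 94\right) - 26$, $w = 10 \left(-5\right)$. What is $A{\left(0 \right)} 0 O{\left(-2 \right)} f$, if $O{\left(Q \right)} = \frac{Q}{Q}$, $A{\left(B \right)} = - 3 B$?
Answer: $0$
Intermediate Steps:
$O{\left(Q \right)} = 1$
$w = -50$
$f = -168$ ($f = 2 - 170 = -168$)
$A{\left(0 \right)} 0 O{\left(-2 \right)} f = \left(-3\right) 0 \cdot 0 \cdot 1 \left(-168\right) = 0 \cdot 0 \cdot 1 \left(-168\right) = 0 \cdot 1 \left(-168\right) = 0 \left(-168\right) = 0$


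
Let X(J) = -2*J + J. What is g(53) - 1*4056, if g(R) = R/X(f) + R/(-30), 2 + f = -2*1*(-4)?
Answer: -20333/5 ≈ -4066.6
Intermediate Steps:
f = 6 (f = -2 - 2*1*(-4) = -2 - 2*(-4) = -2 + 8 = 6)
X(J) = -J
g(R) = -R/5 (g(R) = R/((-1*6)) + R/(-30) = R/(-6) + R*(-1/30) = R*(-⅙) - R/30 = -R/6 - R/30 = -R/5)
g(53) - 1*4056 = -⅕*53 - 1*4056 = -53/5 - 4056 = -20333/5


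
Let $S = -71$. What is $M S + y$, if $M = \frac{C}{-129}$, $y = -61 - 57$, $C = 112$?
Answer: $- \frac{7270}{129} \approx -56.357$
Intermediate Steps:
$y = -118$ ($y = -61 - 57 = -118$)
$M = - \frac{112}{129}$ ($M = \frac{112}{-129} = 112 \left(- \frac{1}{129}\right) = - \frac{112}{129} \approx -0.86822$)
$M S + y = \left(- \frac{112}{129}\right) \left(-71\right) - 118 = \frac{7952}{129} - 118 = - \frac{7270}{129}$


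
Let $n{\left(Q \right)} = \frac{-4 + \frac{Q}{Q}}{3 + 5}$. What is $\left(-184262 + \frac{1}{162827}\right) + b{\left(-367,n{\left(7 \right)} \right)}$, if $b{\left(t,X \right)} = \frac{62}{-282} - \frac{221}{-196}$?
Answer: $- \frac{16921512014117}{91834428} \approx -1.8426 \cdot 10^{5}$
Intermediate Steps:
$n{\left(Q \right)} = - \frac{3}{8}$ ($n{\left(Q \right)} = \frac{-4 + 1}{8} = \left(-3\right) \frac{1}{8} = - \frac{3}{8}$)
$b{\left(t,X \right)} = \frac{25085}{27636}$ ($b{\left(t,X \right)} = 62 \left(- \frac{1}{282}\right) - - \frac{221}{196} = - \frac{31}{141} + \frac{221}{196} = \frac{25085}{27636}$)
$\left(-184262 + \frac{1}{162827}\right) + b{\left(-367,n{\left(7 \right)} \right)} = \left(-184262 + \frac{1}{162827}\right) + \frac{25085}{27636} = - \frac{30002828673}{162827} + \frac{25085}{27636} = - \frac{16921512014117}{91834428}$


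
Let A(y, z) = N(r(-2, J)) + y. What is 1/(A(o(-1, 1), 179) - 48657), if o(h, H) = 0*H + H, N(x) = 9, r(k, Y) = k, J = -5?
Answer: -1/48647 ≈ -2.0556e-5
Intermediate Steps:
o(h, H) = H (o(h, H) = 0 + H = H)
A(y, z) = 9 + y
1/(A(o(-1, 1), 179) - 48657) = 1/((9 + 1) - 48657) = 1/(10 - 48657) = 1/(-48647) = -1/48647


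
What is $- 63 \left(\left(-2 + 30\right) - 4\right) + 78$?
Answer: $-1434$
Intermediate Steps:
$- 63 \left(\left(-2 + 30\right) - 4\right) + 78 = - 63 \left(28 - 4\right) + 78 = \left(-63\right) 24 + 78 = -1512 + 78 = -1434$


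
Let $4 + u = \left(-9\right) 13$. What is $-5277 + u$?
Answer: $-5398$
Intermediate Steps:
$u = -121$ ($u = -4 - 117 = -121$)
$-5277 + u = -5277 - 121 = -5398$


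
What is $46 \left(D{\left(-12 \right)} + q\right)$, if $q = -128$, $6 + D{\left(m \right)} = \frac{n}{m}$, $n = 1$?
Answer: $- \frac{37007}{6} \approx -6167.8$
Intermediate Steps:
$D{\left(m \right)} = -6 + \frac{1}{m}$ ($D{\left(m \right)} = -6 + 1 \frac{1}{m} = -6 + \frac{1}{m}$)
$46 \left(D{\left(-12 \right)} + q\right) = 46 \left(\left(-6 + \frac{1}{-12}\right) - 128\right) = 46 \left(\left(-6 - \frac{1}{12}\right) - 128\right) = 46 \left(- \frac{73}{12} - 128\right) = 46 \left(- \frac{1609}{12}\right) = - \frac{37007}{6}$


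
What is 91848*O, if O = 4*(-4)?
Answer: -1469568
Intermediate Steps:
O = -16
91848*O = 91848*(-16) = -1469568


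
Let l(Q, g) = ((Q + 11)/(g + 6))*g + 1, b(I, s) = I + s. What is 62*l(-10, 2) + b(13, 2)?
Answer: 185/2 ≈ 92.500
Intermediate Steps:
l(Q, g) = 1 + g*(11 + Q)/(6 + g) (l(Q, g) = ((11 + Q)/(6 + g))*g + 1 = g*(11 + Q)/(6 + g) + 1 = 1 + g*(11 + Q)/(6 + g))
62*l(-10, 2) + b(13, 2) = 62*((6 + 12*2 - 10*2)/(6 + 2)) + (13 + 2) = 62*((6 + 24 - 20)/8) + 15 = 62*((⅛)*10) + 15 = 62*(5/4) + 15 = 155/2 + 15 = 185/2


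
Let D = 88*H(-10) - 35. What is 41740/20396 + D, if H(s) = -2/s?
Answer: -391438/25495 ≈ -15.354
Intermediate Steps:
D = -87/5 (D = 88*(-2/(-10)) - 35 = 88*(-2*(-⅒)) - 35 = 88*(⅕) - 35 = 88/5 - 35 = -87/5 ≈ -17.400)
41740/20396 + D = 41740/20396 - 87/5 = 41740*(1/20396) - 87/5 = 10435/5099 - 87/5 = -391438/25495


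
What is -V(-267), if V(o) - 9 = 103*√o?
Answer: -9 - 103*I*√267 ≈ -9.0 - 1683.0*I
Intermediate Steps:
V(o) = 9 + 103*√o
-V(-267) = -(9 + 103*√(-267)) = -(9 + 103*(I*√267)) = -(9 + 103*I*√267) = -9 - 103*I*√267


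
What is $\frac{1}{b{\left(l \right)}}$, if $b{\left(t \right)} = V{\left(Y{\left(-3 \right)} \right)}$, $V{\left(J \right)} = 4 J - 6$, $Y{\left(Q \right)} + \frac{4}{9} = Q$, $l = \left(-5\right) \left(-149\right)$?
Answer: $- \frac{9}{178} \approx -0.050562$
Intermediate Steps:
$l = 745$
$Y{\left(Q \right)} = - \frac{4}{9} + Q$
$V{\left(J \right)} = -6 + 4 J$
$b{\left(t \right)} = - \frac{178}{9}$ ($b{\left(t \right)} = -6 + 4 \left(- \frac{4}{9} - 3\right) = -6 + 4 \left(- \frac{31}{9}\right) = -6 - \frac{124}{9} = - \frac{178}{9}$)
$\frac{1}{b{\left(l \right)}} = \frac{1}{- \frac{178}{9}} = - \frac{9}{178}$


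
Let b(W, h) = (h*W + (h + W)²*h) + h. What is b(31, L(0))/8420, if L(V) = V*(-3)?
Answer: 0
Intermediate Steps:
L(V) = -3*V
b(W, h) = h + W*h + h*(W + h)² (b(W, h) = (W*h + (W + h)²*h) + h = (W*h + h*(W + h)²) + h = h + W*h + h*(W + h)²)
b(31, L(0))/8420 = ((-3*0)*(1 + 31 + (31 - 3*0)²))/8420 = (0*(1 + 31 + (31 + 0)²))*(1/8420) = (0*(1 + 31 + 31²))*(1/8420) = (0*(1 + 31 + 961))*(1/8420) = (0*993)*(1/8420) = 0*(1/8420) = 0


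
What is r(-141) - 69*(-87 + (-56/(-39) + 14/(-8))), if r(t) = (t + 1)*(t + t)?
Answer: 2366243/52 ≈ 45505.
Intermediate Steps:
r(t) = 2*t*(1 + t) (r(t) = (1 + t)*(2*t) = 2*t*(1 + t))
r(-141) - 69*(-87 + (-56/(-39) + 14/(-8))) = 2*(-141)*(1 - 141) - 69*(-87 + (-56/(-39) + 14/(-8))) = 2*(-141)*(-140) - 69*(-87 + (-56*(-1/39) + 14*(-⅛))) = 39480 - 69*(-87 + (56/39 - 7/4)) = 39480 - 69*(-87 - 49/156) = 39480 - 69*(-13621/156) = 39480 + 313283/52 = 2366243/52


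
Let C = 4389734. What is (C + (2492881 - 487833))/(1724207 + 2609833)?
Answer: 1065797/722340 ≈ 1.4755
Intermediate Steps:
(C + (2492881 - 487833))/(1724207 + 2609833) = (4389734 + (2492881 - 487833))/(1724207 + 2609833) = (4389734 + 2005048)/4334040 = 6394782*(1/4334040) = 1065797/722340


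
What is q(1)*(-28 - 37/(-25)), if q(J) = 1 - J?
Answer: 0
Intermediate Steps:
q(1)*(-28 - 37/(-25)) = (1 - 1*1)*(-28 - 37/(-25)) = (1 - 1)*(-28 - 37*(-1/25)) = 0*(-28 + 37/25) = 0*(-663/25) = 0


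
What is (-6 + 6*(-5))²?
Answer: 1296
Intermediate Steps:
(-6 + 6*(-5))² = (-6 - 30)² = (-36)² = 1296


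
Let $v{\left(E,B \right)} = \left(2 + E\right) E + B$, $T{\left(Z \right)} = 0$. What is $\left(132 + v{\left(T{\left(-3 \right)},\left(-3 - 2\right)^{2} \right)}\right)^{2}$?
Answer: $24649$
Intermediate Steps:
$v{\left(E,B \right)} = B + E \left(2 + E\right)$ ($v{\left(E,B \right)} = E \left(2 + E\right) + B = B + E \left(2 + E\right)$)
$\left(132 + v{\left(T{\left(-3 \right)},\left(-3 - 2\right)^{2} \right)}\right)^{2} = \left(132 + \left(\left(-3 - 2\right)^{2} + 0^{2} + 2 \cdot 0\right)\right)^{2} = \left(132 + \left(\left(-5\right)^{2} + 0 + 0\right)\right)^{2} = \left(132 + \left(25 + 0 + 0\right)\right)^{2} = \left(132 + 25\right)^{2} = 157^{2} = 24649$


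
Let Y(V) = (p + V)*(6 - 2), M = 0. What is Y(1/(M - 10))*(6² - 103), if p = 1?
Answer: -1206/5 ≈ -241.20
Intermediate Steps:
Y(V) = 4 + 4*V (Y(V) = (1 + V)*(6 - 2) = (1 + V)*4 = 4 + 4*V)
Y(1/(M - 10))*(6² - 103) = (4 + 4/(0 - 10))*(6² - 103) = (4 + 4/(-10))*(36 - 103) = (4 + 4*(-⅒))*(-67) = (4 - ⅖)*(-67) = (18/5)*(-67) = -1206/5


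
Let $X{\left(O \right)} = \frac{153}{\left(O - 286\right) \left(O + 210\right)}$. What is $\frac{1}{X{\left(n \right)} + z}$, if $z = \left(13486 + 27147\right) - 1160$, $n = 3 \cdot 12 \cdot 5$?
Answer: $\frac{13780}{543937889} \approx 2.5334 \cdot 10^{-5}$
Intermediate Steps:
$n = 180$ ($n = 36 \cdot 5 = 180$)
$z = 39473$ ($z = 40633 - 1160 = 39473$)
$X{\left(O \right)} = \frac{153}{\left(-286 + O\right) \left(210 + O\right)}$
$\frac{1}{X{\left(n \right)} + z} = \frac{1}{\frac{153}{-60060 + 180^{2} - 13680} + 39473} = \frac{1}{\frac{153}{-60060 + 32400 - 13680} + 39473} = \frac{1}{\frac{153}{-41340} + 39473} = \frac{1}{153 \left(- \frac{1}{41340}\right) + 39473} = \frac{1}{- \frac{51}{13780} + 39473} = \frac{1}{\frac{543937889}{13780}} = \frac{13780}{543937889}$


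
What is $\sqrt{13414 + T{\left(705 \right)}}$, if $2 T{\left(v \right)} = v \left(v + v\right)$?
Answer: $\sqrt{510439} \approx 714.45$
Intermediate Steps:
$T{\left(v \right)} = v^{2}$ ($T{\left(v \right)} = \frac{v \left(v + v\right)}{2} = \frac{v 2 v}{2} = \frac{2 v^{2}}{2} = v^{2}$)
$\sqrt{13414 + T{\left(705 \right)}} = \sqrt{13414 + 705^{2}} = \sqrt{13414 + 497025} = \sqrt{510439}$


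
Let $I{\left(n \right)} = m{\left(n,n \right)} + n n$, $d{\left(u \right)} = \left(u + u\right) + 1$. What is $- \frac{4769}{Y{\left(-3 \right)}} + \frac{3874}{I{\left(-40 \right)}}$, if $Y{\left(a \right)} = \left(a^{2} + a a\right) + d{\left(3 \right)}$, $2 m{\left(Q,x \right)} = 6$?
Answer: $- \frac{7547857}{40075} \approx -188.34$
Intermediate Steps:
$d{\left(u \right)} = 1 + 2 u$ ($d{\left(u \right)} = 2 u + 1 = 1 + 2 u$)
$m{\left(Q,x \right)} = 3$ ($m{\left(Q,x \right)} = \frac{1}{2} \cdot 6 = 3$)
$Y{\left(a \right)} = 7 + 2 a^{2}$ ($Y{\left(a \right)} = \left(a^{2} + a a\right) + \left(1 + 2 \cdot 3\right) = \left(a^{2} + a^{2}\right) + \left(1 + 6\right) = 2 a^{2} + 7 = 7 + 2 a^{2}$)
$I{\left(n \right)} = 3 + n^{2}$ ($I{\left(n \right)} = 3 + n n = 3 + n^{2}$)
$- \frac{4769}{Y{\left(-3 \right)}} + \frac{3874}{I{\left(-40 \right)}} = - \frac{4769}{7 + 2 \left(-3\right)^{2}} + \frac{3874}{3 + \left(-40\right)^{2}} = - \frac{4769}{7 + 2 \cdot 9} + \frac{3874}{3 + 1600} = - \frac{4769}{7 + 18} + \frac{3874}{1603} = - \frac{4769}{25} + 3874 \cdot \frac{1}{1603} = \left(-4769\right) \frac{1}{25} + \frac{3874}{1603} = - \frac{4769}{25} + \frac{3874}{1603} = - \frac{7547857}{40075}$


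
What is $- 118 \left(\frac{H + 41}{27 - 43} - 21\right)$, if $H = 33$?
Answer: $\frac{12095}{4} \approx 3023.8$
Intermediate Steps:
$- 118 \left(\frac{H + 41}{27 - 43} - 21\right) = - 118 \left(\frac{33 + 41}{27 - 43} - 21\right) = - 118 \left(\frac{74}{-16} - 21\right) = - 118 \left(74 \left(- \frac{1}{16}\right) - 21\right) = - 118 \left(- \frac{37}{8} - 21\right) = \left(-118\right) \left(- \frac{205}{8}\right) = \frac{12095}{4}$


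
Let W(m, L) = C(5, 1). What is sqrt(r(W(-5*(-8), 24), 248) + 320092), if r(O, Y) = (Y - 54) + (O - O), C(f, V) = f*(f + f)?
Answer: sqrt(320286) ≈ 565.94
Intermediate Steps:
C(f, V) = 2*f**2 (C(f, V) = f*(2*f) = 2*f**2)
W(m, L) = 50 (W(m, L) = 2*5**2 = 2*25 = 50)
r(O, Y) = -54 + Y (r(O, Y) = (-54 + Y) + 0 = -54 + Y)
sqrt(r(W(-5*(-8), 24), 248) + 320092) = sqrt((-54 + 248) + 320092) = sqrt(194 + 320092) = sqrt(320286)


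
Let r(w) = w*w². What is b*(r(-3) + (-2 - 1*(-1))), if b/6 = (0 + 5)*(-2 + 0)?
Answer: 1680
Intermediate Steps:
r(w) = w³
b = -60 (b = 6*((0 + 5)*(-2 + 0)) = 6*(5*(-2)) = 6*(-10) = -60)
b*(r(-3) + (-2 - 1*(-1))) = -60*((-3)³ + (-2 - 1*(-1))) = -60*(-27 + (-2 + 1)) = -60*(-27 - 1) = -60*(-28) = 1680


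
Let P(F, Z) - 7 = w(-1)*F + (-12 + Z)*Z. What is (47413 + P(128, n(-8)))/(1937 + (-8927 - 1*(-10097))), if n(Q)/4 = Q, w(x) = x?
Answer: 48700/3107 ≈ 15.674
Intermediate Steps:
n(Q) = 4*Q
P(F, Z) = 7 - F + Z*(-12 + Z) (P(F, Z) = 7 + (-F + (-12 + Z)*Z) = 7 + (-F + Z*(-12 + Z)) = 7 - F + Z*(-12 + Z))
(47413 + P(128, n(-8)))/(1937 + (-8927 - 1*(-10097))) = (47413 + (7 + (4*(-8))**2 - 1*128 - 48*(-8)))/(1937 + (-8927 - 1*(-10097))) = (47413 + (7 + (-32)**2 - 128 - 12*(-32)))/(1937 + (-8927 + 10097)) = (47413 + (7 + 1024 - 128 + 384))/(1937 + 1170) = (47413 + 1287)/3107 = 48700*(1/3107) = 48700/3107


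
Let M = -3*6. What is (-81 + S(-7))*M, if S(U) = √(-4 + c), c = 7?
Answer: 1458 - 18*√3 ≈ 1426.8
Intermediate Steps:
S(U) = √3 (S(U) = √(-4 + 7) = √3)
M = -18
(-81 + S(-7))*M = (-81 + √3)*(-18) = 1458 - 18*√3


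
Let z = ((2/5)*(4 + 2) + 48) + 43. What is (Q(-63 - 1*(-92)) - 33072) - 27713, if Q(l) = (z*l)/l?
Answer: -303458/5 ≈ -60692.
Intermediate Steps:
z = 467/5 (z = ((2*(⅕))*6 + 48) + 43 = ((⅖)*6 + 48) + 43 = (12/5 + 48) + 43 = 252/5 + 43 = 467/5 ≈ 93.400)
Q(l) = 467/5 (Q(l) = (467*l/5)/l = 467/5)
(Q(-63 - 1*(-92)) - 33072) - 27713 = (467/5 - 33072) - 27713 = -164893/5 - 27713 = -303458/5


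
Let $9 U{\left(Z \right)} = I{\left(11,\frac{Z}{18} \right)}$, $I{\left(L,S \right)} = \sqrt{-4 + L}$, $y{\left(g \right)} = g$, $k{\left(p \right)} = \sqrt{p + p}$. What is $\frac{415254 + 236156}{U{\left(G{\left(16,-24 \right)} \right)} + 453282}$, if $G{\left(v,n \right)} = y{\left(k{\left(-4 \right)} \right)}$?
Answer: $\frac{23917066637220}{16642630293437} - \frac{5862690 \sqrt{7}}{16642630293437} \approx 1.4371$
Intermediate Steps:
$k{\left(p \right)} = \sqrt{2} \sqrt{p}$ ($k{\left(p \right)} = \sqrt{2 p} = \sqrt{2} \sqrt{p}$)
$G{\left(v,n \right)} = 2 i \sqrt{2}$ ($G{\left(v,n \right)} = \sqrt{2} \sqrt{-4} = \sqrt{2} \cdot 2 i = 2 i \sqrt{2}$)
$U{\left(Z \right)} = \frac{\sqrt{7}}{9}$ ($U{\left(Z \right)} = \frac{\sqrt{-4 + 11}}{9} = \frac{\sqrt{7}}{9}$)
$\frac{415254 + 236156}{U{\left(G{\left(16,-24 \right)} \right)} + 453282} = \frac{415254 + 236156}{\frac{\sqrt{7}}{9} + 453282} = \frac{651410}{453282 + \frac{\sqrt{7}}{9}}$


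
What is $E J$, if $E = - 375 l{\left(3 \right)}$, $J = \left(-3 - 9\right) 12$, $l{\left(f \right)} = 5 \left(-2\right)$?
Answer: $-540000$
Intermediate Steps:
$l{\left(f \right)} = -10$
$J = -144$ ($J = \left(-12\right) 12 = -144$)
$E = 3750$ ($E = \left(-375\right) \left(-10\right) = 3750$)
$E J = 3750 \left(-144\right) = -540000$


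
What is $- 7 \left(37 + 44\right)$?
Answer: $-567$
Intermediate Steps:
$- 7 \left(37 + 44\right) = \left(-7\right) 81 = -567$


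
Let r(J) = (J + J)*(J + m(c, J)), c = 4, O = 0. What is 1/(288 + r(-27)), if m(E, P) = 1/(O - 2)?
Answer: 1/1773 ≈ 0.00056402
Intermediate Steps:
m(E, P) = -½ (m(E, P) = 1/(0 - 2) = 1/(-2) = -½)
r(J) = 2*J*(-½ + J) (r(J) = (J + J)*(J - ½) = (2*J)*(-½ + J) = 2*J*(-½ + J))
1/(288 + r(-27)) = 1/(288 - 27*(-1 + 2*(-27))) = 1/(288 - 27*(-1 - 54)) = 1/(288 - 27*(-55)) = 1/(288 + 1485) = 1/1773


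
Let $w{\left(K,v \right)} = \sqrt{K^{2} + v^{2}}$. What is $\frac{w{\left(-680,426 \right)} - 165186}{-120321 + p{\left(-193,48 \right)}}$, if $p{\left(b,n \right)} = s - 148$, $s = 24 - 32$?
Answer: $\frac{7866}{5737} - \frac{2 \sqrt{160969}}{120477} \approx 1.3644$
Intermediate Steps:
$s = -8$
$p{\left(b,n \right)} = -156$ ($p{\left(b,n \right)} = -8 - 148 = -156$)
$\frac{w{\left(-680,426 \right)} - 165186}{-120321 + p{\left(-193,48 \right)}} = \frac{\sqrt{\left(-680\right)^{2} + 426^{2}} - 165186}{-120321 - 156} = \frac{\sqrt{462400 + 181476} - 165186}{-120477} = \left(\sqrt{643876} - 165186\right) \left(- \frac{1}{120477}\right) = \left(2 \sqrt{160969} - 165186\right) \left(- \frac{1}{120477}\right) = \left(-165186 + 2 \sqrt{160969}\right) \left(- \frac{1}{120477}\right) = \frac{7866}{5737} - \frac{2 \sqrt{160969}}{120477}$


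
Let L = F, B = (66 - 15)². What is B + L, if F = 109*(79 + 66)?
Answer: 18406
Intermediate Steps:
F = 15805 (F = 109*145 = 15805)
B = 2601 (B = 51² = 2601)
L = 15805
B + L = 2601 + 15805 = 18406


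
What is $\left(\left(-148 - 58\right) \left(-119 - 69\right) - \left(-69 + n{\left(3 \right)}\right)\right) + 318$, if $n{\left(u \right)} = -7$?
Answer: $39122$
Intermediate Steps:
$\left(\left(-148 - 58\right) \left(-119 - 69\right) - \left(-69 + n{\left(3 \right)}\right)\right) + 318 = \left(\left(-148 - 58\right) \left(-119 - 69\right) + \left(69 - -7\right)\right) + 318 = \left(\left(-206\right) \left(-188\right) + \left(69 + 7\right)\right) + 318 = \left(38728 + 76\right) + 318 = 38804 + 318 = 39122$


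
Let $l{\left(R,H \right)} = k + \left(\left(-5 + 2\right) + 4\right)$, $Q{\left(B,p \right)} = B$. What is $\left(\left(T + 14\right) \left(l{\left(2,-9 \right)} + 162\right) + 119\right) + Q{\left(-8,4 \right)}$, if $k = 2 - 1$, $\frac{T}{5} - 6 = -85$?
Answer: $-62373$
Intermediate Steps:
$T = -395$ ($T = 30 + 5 \left(-85\right) = 30 - 425 = -395$)
$k = 1$
$l{\left(R,H \right)} = 2$ ($l{\left(R,H \right)} = 1 + \left(\left(-5 + 2\right) + 4\right) = 1 + \left(-3 + 4\right) = 1 + 1 = 2$)
$\left(\left(T + 14\right) \left(l{\left(2,-9 \right)} + 162\right) + 119\right) + Q{\left(-8,4 \right)} = \left(\left(-395 + 14\right) \left(2 + 162\right) + 119\right) - 8 = \left(\left(-381\right) 164 + 119\right) - 8 = \left(-62484 + 119\right) - 8 = -62365 - 8 = -62373$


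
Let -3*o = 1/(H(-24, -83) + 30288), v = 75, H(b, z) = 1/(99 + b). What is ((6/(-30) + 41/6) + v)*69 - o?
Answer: 127952469777/22716010 ≈ 5632.7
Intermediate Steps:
o = -25/2271601 (o = -1/(3*(1/(99 - 24) + 30288)) = -1/(3*(1/75 + 30288)) = -1/(3*2271601/75) = -⅓*75/2271601 = -25/2271601 ≈ -1.1005e-5)
((6/(-30) + 41/6) + v)*69 - o = ((6/(-30) + 41/6) + 75)*69 - 1*(-25/2271601) = ((6*(-1/30) + 41*(⅙)) + 75)*69 + 25/2271601 = ((-⅕ + 41/6) + 75)*69 + 25/2271601 = (199/30 + 75)*69 + 25/2271601 = (2449/30)*69 + 25/2271601 = 56327/10 + 25/2271601 = 127952469777/22716010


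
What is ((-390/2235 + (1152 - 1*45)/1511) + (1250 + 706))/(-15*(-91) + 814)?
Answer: 440497541/490577881 ≈ 0.89792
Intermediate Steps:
((-390/2235 + (1152 - 1*45)/1511) + (1250 + 706))/(-15*(-91) + 814) = ((-390*1/2235 + (1152 - 45)*(1/1511)) + 1956)/(1365 + 814) = ((-26/149 + 1107*(1/1511)) + 1956)/2179 = ((-26/149 + 1107/1511) + 1956)*(1/2179) = (125657/225139 + 1956)*(1/2179) = (440497541/225139)*(1/2179) = 440497541/490577881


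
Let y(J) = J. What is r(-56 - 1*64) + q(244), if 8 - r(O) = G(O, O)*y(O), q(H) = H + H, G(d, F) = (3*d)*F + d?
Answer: 5170096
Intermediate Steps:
G(d, F) = d + 3*F*d (G(d, F) = 3*F*d + d = d + 3*F*d)
q(H) = 2*H
r(O) = 8 - O²*(1 + 3*O) (r(O) = 8 - O*(1 + 3*O)*O = 8 - O²*(1 + 3*O))
r(-56 - 1*64) + q(244) = (8 - (-56 - 1*64)² - 3*(-56 - 1*64)³) + 2*244 = (8 - (-56 - 64)² - 3*(-56 - 64)³) + 488 = (8 - 1*(-120)² - 3*(-120)³) + 488 = (8 - 1*14400 - 3*(-1728000)) + 488 = (8 - 14400 + 5184000) + 488 = 5169608 + 488 = 5170096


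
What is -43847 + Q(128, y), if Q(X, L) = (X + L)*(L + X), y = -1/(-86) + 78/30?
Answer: -4953027731/184900 ≈ -26788.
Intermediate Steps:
y = 1123/430 (y = -1*(-1/86) + 78*(1/30) = 1/86 + 13/5 = 1123/430 ≈ 2.6116)
Q(X, L) = (L + X)**2 (Q(X, L) = (L + X)*(L + X) = (L + X)**2)
-43847 + Q(128, y) = -43847 + (1123/430 + 128)**2 = -43847 + (56163/430)**2 = -43847 + 3154282569/184900 = -4953027731/184900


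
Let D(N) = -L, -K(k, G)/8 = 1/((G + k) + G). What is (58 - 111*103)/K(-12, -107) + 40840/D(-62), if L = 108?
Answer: -34745965/108 ≈ -3.2172e+5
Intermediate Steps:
K(k, G) = -8/(k + 2*G) (K(k, G) = -8/((G + k) + G) = -8/(k + 2*G))
D(N) = -108 (D(N) = -1*108 = -108)
(58 - 111*103)/K(-12, -107) + 40840/D(-62) = (58 - 111*103)/((-8/(-12 + 2*(-107)))) + 40840/(-108) = (58 - 11433)/((-8/(-12 - 214))) + 40840*(-1/108) = -11375/((-8/(-226))) - 10210/27 = -11375/((-8*(-1/226))) - 10210/27 = -11375/4/113 - 10210/27 = -11375*113/4 - 10210/27 = -1285375/4 - 10210/27 = -34745965/108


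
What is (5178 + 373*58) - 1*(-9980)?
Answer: 36792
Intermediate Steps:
(5178 + 373*58) - 1*(-9980) = (5178 + 21634) + 9980 = 26812 + 9980 = 36792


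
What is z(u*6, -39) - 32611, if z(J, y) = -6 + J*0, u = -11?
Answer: -32617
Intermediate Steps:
z(J, y) = -6 (z(J, y) = -6 + 0 = -6)
z(u*6, -39) - 32611 = -6 - 32611 = -32617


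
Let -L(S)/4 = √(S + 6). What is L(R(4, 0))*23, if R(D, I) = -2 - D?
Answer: 0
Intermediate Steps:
L(S) = -4*√(6 + S) (L(S) = -4*√(S + 6) = -4*√(6 + S))
L(R(4, 0))*23 = -4*√(6 + (-2 - 1*4))*23 = -4*√(6 + (-2 - 4))*23 = -4*√(6 - 6)*23 = -4*√0*23 = -4*0*23 = 0*23 = 0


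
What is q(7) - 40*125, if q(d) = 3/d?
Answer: -34997/7 ≈ -4999.6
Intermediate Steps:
q(7) - 40*125 = 3/7 - 40*125 = 3*(⅐) - 5000 = 3/7 - 5000 = -34997/7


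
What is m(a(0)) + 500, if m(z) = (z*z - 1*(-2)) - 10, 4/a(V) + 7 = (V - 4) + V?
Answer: 59548/121 ≈ 492.13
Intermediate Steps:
a(V) = 4/(-11 + 2*V) (a(V) = 4/(-7 + ((V - 4) + V)) = 4/(-7 + ((-4 + V) + V)) = 4/(-7 + (-4 + 2*V)) = 4/(-11 + 2*V))
m(z) = -8 + z² (m(z) = (z² + 2) - 10 = (2 + z²) - 10 = -8 + z²)
m(a(0)) + 500 = (-8 + (4/(-11 + 2*0))²) + 500 = (-8 + (4/(-11 + 0))²) + 500 = (-8 + (4/(-11))²) + 500 = (-8 + (4*(-1/11))²) + 500 = (-8 + (-4/11)²) + 500 = (-8 + 16/121) + 500 = -952/121 + 500 = 59548/121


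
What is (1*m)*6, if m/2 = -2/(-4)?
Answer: 6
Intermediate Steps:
m = 1 (m = 2*(-2/(-4)) = 2*(-2*(-¼)) = 2*(½) = 1)
(1*m)*6 = (1*1)*6 = 1*6 = 6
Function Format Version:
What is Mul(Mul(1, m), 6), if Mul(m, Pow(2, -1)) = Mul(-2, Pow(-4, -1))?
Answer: 6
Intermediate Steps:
m = 1 (m = Mul(2, Mul(-2, Pow(-4, -1))) = Mul(2, Mul(-2, Rational(-1, 4))) = Mul(2, Rational(1, 2)) = 1)
Mul(Mul(1, m), 6) = Mul(Mul(1, 1), 6) = Mul(1, 6) = 6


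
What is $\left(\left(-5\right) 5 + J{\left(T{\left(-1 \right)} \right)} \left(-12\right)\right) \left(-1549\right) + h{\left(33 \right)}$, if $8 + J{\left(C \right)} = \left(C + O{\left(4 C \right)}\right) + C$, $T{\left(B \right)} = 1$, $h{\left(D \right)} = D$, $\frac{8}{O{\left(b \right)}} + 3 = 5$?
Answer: $1582$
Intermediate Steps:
$O{\left(b \right)} = 4$ ($O{\left(b \right)} = \frac{8}{-3 + 5} = \frac{8}{2} = 8 \cdot \frac{1}{2} = 4$)
$J{\left(C \right)} = -4 + 2 C$ ($J{\left(C \right)} = -8 + \left(\left(C + 4\right) + C\right) = -8 + \left(\left(4 + C\right) + C\right) = -8 + \left(4 + 2 C\right) = -4 + 2 C$)
$\left(\left(-5\right) 5 + J{\left(T{\left(-1 \right)} \right)} \left(-12\right)\right) \left(-1549\right) + h{\left(33 \right)} = \left(\left(-5\right) 5 + \left(-4 + 2 \cdot 1\right) \left(-12\right)\right) \left(-1549\right) + 33 = \left(-25 + \left(-4 + 2\right) \left(-12\right)\right) \left(-1549\right) + 33 = \left(-25 - -24\right) \left(-1549\right) + 33 = \left(-25 + 24\right) \left(-1549\right) + 33 = \left(-1\right) \left(-1549\right) + 33 = 1549 + 33 = 1582$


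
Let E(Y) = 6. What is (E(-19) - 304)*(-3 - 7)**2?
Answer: -29800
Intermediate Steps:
(E(-19) - 304)*(-3 - 7)**2 = (6 - 304)*(-3 - 7)**2 = -298*(-10)**2 = -298*100 = -29800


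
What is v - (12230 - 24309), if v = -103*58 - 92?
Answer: 6013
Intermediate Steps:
v = -6066 (v = -5974 - 92 = -6066)
v - (12230 - 24309) = -6066 - (12230 - 24309) = -6066 - 1*(-12079) = -6066 + 12079 = 6013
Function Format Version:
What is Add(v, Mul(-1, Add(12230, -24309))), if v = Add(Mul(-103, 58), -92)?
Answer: 6013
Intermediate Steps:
v = -6066 (v = Add(-5974, -92) = -6066)
Add(v, Mul(-1, Add(12230, -24309))) = Add(-6066, Mul(-1, Add(12230, -24309))) = Add(-6066, Mul(-1, -12079)) = Add(-6066, 12079) = 6013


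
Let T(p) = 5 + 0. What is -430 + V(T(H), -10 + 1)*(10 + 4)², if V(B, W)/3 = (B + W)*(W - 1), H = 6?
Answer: 23090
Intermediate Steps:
T(p) = 5
V(B, W) = 3*(-1 + W)*(B + W) (V(B, W) = 3*((B + W)*(W - 1)) = 3*((B + W)*(-1 + W)) = 3*((-1 + W)*(B + W)) = 3*(-1 + W)*(B + W))
-430 + V(T(H), -10 + 1)*(10 + 4)² = -430 + (-3*5 - 3*(-10 + 1) + 3*(-10 + 1)² + 3*5*(-10 + 1))*(10 + 4)² = -430 + (-15 - 3*(-9) + 3*(-9)² + 3*5*(-9))*14² = -430 + (-15 + 27 + 3*81 - 135)*196 = -430 + (-15 + 27 + 243 - 135)*196 = -430 + 120*196 = -430 + 23520 = 23090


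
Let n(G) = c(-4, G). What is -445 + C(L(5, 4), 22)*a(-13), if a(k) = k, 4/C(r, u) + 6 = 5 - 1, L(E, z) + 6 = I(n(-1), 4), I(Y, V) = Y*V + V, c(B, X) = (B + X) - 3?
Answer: -419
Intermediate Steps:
c(B, X) = -3 + B + X
n(G) = -7 + G (n(G) = -3 - 4 + G = -7 + G)
I(Y, V) = V + V*Y (I(Y, V) = V*Y + V = V + V*Y)
L(E, z) = -34 (L(E, z) = -6 + 4*(1 + (-7 - 1)) = -6 + 4*(1 - 8) = -6 + 4*(-7) = -6 - 28 = -34)
C(r, u) = -2 (C(r, u) = 4/(-6 + (5 - 1)) = 4/(-6 + 4) = 4/(-2) = 4*(-1/2) = -2)
-445 + C(L(5, 4), 22)*a(-13) = -445 - 2*(-13) = -445 + 26 = -419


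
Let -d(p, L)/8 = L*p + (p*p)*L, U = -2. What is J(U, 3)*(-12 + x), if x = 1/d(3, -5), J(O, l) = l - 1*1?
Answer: -5759/240 ≈ -23.996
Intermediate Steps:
d(p, L) = -8*L*p - 8*L*p**2 (d(p, L) = -8*(L*p + (p*p)*L) = -8*(L*p + p**2*L) = -8*(L*p + L*p**2) = -8*L*p - 8*L*p**2)
J(O, l) = -1 + l (J(O, l) = l - 1 = -1 + l)
x = 1/480 (x = 1/(-8*(-5)*3*(1 + 3)) = 1/(-8*(-5)*3*4) = 1/480 ≈ 0.0020833)
J(U, 3)*(-12 + x) = (-1 + 3)*(-12 + 1/480) = 2*(-5759/480) = -5759/240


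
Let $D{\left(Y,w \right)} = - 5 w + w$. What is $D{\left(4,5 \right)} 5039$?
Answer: $-100780$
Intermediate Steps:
$D{\left(Y,w \right)} = - 4 w$
$D{\left(4,5 \right)} 5039 = \left(-4\right) 5 \cdot 5039 = \left(-20\right) 5039 = -100780$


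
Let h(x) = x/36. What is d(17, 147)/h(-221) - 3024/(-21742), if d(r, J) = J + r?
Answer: -9121176/343213 ≈ -26.576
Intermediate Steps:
h(x) = x/36 (h(x) = x*(1/36) = x/36)
d(17, 147)/h(-221) - 3024/(-21742) = (147 + 17)/(((1/36)*(-221))) - 3024/(-21742) = 164/(-221/36) - 3024*(-1/21742) = 164*(-36/221) + 216/1553 = -5904/221 + 216/1553 = -9121176/343213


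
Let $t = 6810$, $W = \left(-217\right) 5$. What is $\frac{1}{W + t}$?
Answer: $\frac{1}{5725} \approx 0.00017467$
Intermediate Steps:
$W = -1085$
$\frac{1}{W + t} = \frac{1}{-1085 + 6810} = \frac{1}{5725}$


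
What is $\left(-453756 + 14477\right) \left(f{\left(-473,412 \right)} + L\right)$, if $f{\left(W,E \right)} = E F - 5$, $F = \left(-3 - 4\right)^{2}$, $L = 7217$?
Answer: $-12036244600$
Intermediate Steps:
$F = 49$ ($F = \left(-7\right)^{2} = 49$)
$f{\left(W,E \right)} = -5 + 49 E$ ($f{\left(W,E \right)} = E 49 - 5 = 49 E - 5 = -5 + 49 E$)
$\left(-453756 + 14477\right) \left(f{\left(-473,412 \right)} + L\right) = \left(-453756 + 14477\right) \left(\left(-5 + 49 \cdot 412\right) + 7217\right) = - 439279 \left(\left(-5 + 20188\right) + 7217\right) = - 439279 \left(20183 + 7217\right) = \left(-439279\right) 27400 = -12036244600$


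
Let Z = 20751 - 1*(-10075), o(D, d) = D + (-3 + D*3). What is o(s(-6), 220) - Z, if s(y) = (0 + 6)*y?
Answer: -30973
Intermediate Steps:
s(y) = 6*y
o(D, d) = -3 + 4*D (o(D, d) = D + (-3 + 3*D) = -3 + 4*D)
Z = 30826 (Z = 20751 + 10075 = 30826)
o(s(-6), 220) - Z = (-3 + 4*(6*(-6))) - 1*30826 = (-3 + 4*(-36)) - 30826 = (-3 - 144) - 30826 = -147 - 30826 = -30973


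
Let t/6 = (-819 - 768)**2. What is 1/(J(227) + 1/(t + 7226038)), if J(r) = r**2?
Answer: 22337452/1151026564109 ≈ 1.9407e-5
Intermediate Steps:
t = 15111414 (t = 6*(-819 - 768)**2 = 6*(-1587)**2 = 6*2518569 = 15111414)
1/(J(227) + 1/(t + 7226038)) = 1/(227**2 + 1/(15111414 + 7226038)) = 1/(51529 + 1/22337452) = 1/(1151026564109/22337452) = 22337452/1151026564109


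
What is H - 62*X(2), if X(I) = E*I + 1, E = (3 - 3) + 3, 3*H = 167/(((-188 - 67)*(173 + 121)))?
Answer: -97611107/224910 ≈ -434.00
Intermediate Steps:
H = -167/224910 (H = (167/(((-188 - 67)*(173 + 121))))/3 = (167/((-255*294)))/3 = (167/(-74970))/3 = (167*(-1/74970))/3 = (⅓)*(-167/74970) = -167/224910 ≈ -0.00074252)
E = 3 (E = 0 + 3 = 3)
X(I) = 1 + 3*I (X(I) = 3*I + 1 = 1 + 3*I)
H - 62*X(2) = -167/224910 - 62*(1 + 3*2) = -167/224910 - 62*(1 + 6) = -167/224910 - 62*7 = -167/224910 - 434 = -97611107/224910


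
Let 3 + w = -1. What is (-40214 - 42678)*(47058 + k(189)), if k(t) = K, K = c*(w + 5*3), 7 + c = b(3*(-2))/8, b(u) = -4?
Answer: -3893893146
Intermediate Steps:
w = -4 (w = -3 - 1 = -4)
c = -15/2 (c = -7 - 4/8 = -7 - 4*⅛ = -7 - ½ = -15/2 ≈ -7.5000)
K = -165/2 (K = -15*(-4 + 5*3)/2 = -15*(-4 + 15)/2 = -15/2*11 = -165/2 ≈ -82.500)
k(t) = -165/2
(-40214 - 42678)*(47058 + k(189)) = (-40214 - 42678)*(47058 - 165/2) = -82892*93951/2 = -3893893146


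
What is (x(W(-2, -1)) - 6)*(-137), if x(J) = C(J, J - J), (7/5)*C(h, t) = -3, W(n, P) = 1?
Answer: 7809/7 ≈ 1115.6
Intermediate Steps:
C(h, t) = -15/7 (C(h, t) = (5/7)*(-3) = -15/7)
x(J) = -15/7
(x(W(-2, -1)) - 6)*(-137) = (-15/7 - 6)*(-137) = -57/7*(-137) = 7809/7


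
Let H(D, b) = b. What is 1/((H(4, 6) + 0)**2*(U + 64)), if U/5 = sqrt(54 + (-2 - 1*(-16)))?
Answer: 4/5391 - 5*sqrt(17)/43128 ≈ 0.00026397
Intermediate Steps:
U = 10*sqrt(17) (U = 5*sqrt(54 + (-2 - 1*(-16))) = 5*sqrt(54 + (-2 + 16)) = 5*sqrt(54 + 14) = 5*sqrt(68) = 5*(2*sqrt(17)) = 10*sqrt(17) ≈ 41.231)
1/((H(4, 6) + 0)**2*(U + 64)) = 1/((6 + 0)**2*(10*sqrt(17) + 64)) = 1/(6**2*(64 + 10*sqrt(17))) = 1/(36*(64 + 10*sqrt(17))) = 1/(2304 + 360*sqrt(17))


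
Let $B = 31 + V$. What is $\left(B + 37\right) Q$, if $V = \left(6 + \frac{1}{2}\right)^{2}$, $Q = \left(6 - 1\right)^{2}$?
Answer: $\frac{11025}{4} \approx 2756.3$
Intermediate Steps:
$Q = 25$ ($Q = 5^{2} = 25$)
$V = \frac{169}{4}$ ($V = \left(6 + \frac{1}{2}\right)^{2} = \left(\frac{13}{2}\right)^{2} = \frac{169}{4} \approx 42.25$)
$B = \frac{293}{4}$ ($B = 31 + \frac{169}{4} = \frac{293}{4} \approx 73.25$)
$\left(B + 37\right) Q = \left(\frac{293}{4} + 37\right) 25 = \frac{441}{4} \cdot 25 = \frac{11025}{4}$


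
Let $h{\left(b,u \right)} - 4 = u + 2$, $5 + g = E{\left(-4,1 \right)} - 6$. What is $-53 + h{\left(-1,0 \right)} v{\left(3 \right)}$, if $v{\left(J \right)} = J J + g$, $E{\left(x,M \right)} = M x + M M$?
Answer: $-83$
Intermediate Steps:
$E{\left(x,M \right)} = M^{2} + M x$ ($E{\left(x,M \right)} = M x + M^{2} = M^{2} + M x$)
$g = -14$ ($g = -5 - \left(6 - \left(1 - 4\right)\right) = -5 + \left(1 \left(-3\right) - 6\right) = -5 - 9 = -14$)
$h{\left(b,u \right)} = 6 + u$ ($h{\left(b,u \right)} = 4 + \left(u + 2\right) = 4 + \left(2 + u\right) = 6 + u$)
$v{\left(J \right)} = -14 + J^{2}$ ($v{\left(J \right)} = J J - 14 = J^{2} - 14 = -14 + J^{2}$)
$-53 + h{\left(-1,0 \right)} v{\left(3 \right)} = -53 + \left(6 + 0\right) \left(-14 + 3^{2}\right) = -53 + 6 \left(-14 + 9\right) = -53 + 6 \left(-5\right) = -53 - 30 = -83$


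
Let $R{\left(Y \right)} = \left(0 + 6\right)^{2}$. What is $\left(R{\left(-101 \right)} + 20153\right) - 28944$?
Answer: $-8755$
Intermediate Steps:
$R{\left(Y \right)} = 36$ ($R{\left(Y \right)} = 6^{2} = 36$)
$\left(R{\left(-101 \right)} + 20153\right) - 28944 = \left(36 + 20153\right) - 28944 = 20189 - 28944 = -8755$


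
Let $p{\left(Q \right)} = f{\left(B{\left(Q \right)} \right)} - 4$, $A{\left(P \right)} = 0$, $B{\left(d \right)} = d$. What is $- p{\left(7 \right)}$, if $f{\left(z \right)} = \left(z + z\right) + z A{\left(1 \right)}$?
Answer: $-10$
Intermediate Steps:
$f{\left(z \right)} = 2 z$ ($f{\left(z \right)} = \left(z + z\right) + z 0 = 2 z + 0 = 2 z$)
$p{\left(Q \right)} = -4 + 2 Q$ ($p{\left(Q \right)} = 2 Q - 4 = -4 + 2 Q$)
$- p{\left(7 \right)} = - (-4 + 2 \cdot 7) = - (-4 + 14) = \left(-1\right) 10 = -10$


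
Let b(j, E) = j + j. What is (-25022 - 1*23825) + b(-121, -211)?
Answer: -49089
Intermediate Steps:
b(j, E) = 2*j
(-25022 - 1*23825) + b(-121, -211) = (-25022 - 1*23825) + 2*(-121) = (-25022 - 23825) - 242 = -48847 - 242 = -49089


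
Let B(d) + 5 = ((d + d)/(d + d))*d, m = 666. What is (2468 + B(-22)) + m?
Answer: 3107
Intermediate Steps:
B(d) = -5 + d (B(d) = -5 + ((d + d)/(d + d))*d = -5 + ((2*d)/((2*d)))*d = -5 + ((2*d)*(1/(2*d)))*d = -5 + 1*d = -5 + d)
(2468 + B(-22)) + m = (2468 + (-5 - 22)) + 666 = (2468 - 27) + 666 = 2441 + 666 = 3107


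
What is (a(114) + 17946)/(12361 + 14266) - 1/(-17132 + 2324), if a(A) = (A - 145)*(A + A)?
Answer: 161108051/394292616 ≈ 0.40860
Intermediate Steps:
a(A) = 2*A*(-145 + A) (a(A) = (-145 + A)*(2*A) = 2*A*(-145 + A))
(a(114) + 17946)/(12361 + 14266) - 1/(-17132 + 2324) = (2*114*(-145 + 114) + 17946)/(12361 + 14266) - 1/(-17132 + 2324) = (2*114*(-31) + 17946)/26627 - 1/(-14808) = (-7068 + 17946)*(1/26627) - 1*(-1/14808) = 10878*(1/26627) + 1/14808 = 10878/26627 + 1/14808 = 161108051/394292616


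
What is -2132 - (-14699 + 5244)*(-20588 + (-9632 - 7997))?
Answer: -361343867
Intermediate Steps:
-2132 - (-14699 + 5244)*(-20588 + (-9632 - 7997)) = -2132 - (-9455)*(-20588 - 17629) = -2132 - (-9455)*(-38217) = -2132 - 1*361341735 = -2132 - 361341735 = -361343867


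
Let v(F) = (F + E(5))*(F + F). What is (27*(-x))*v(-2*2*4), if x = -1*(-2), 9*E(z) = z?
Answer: -26688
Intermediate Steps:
E(z) = z/9
v(F) = 2*F*(5/9 + F) (v(F) = (F + (⅑)*5)*(F + F) = (F + 5/9)*(2*F) = (5/9 + F)*(2*F) = 2*F*(5/9 + F))
x = 2
(27*(-x))*v(-2*2*4) = (27*(-1*2))*(2*(-2*2*4)*(5 + 9*(-2*2*4))/9) = (27*(-2))*(2*(-4*4)*(5 + 9*(-4*4))/9) = -12*(-16)*(5 + 9*(-16)) = -12*(-16)*(5 - 144) = -12*(-16)*(-139) = -54*4448/9 = -26688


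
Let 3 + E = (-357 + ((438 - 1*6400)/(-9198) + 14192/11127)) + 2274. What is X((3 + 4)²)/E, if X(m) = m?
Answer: 835826859/32681233439 ≈ 0.025575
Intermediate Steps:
E = 32681233439/17057691 (E = -3 + ((-357 + ((438 - 1*6400)/(-9198) + 14192/11127)) + 2274) = -3 + ((-357 + ((438 - 6400)*(-1/9198) + 14192*(1/11127))) + 2274) = -3 + ((-357 + (-5962*(-1/9198) + 14192/11127)) + 2274) = -3 + ((-357 + (2981/4599 + 14192/11127)) + 2274) = -3 + ((-357 + 32812865/17057691) + 2274) = -3 + (-6056782822/17057691 + 2274) = -3 + 32732406512/17057691 = 32681233439/17057691 ≈ 1915.9)
X((3 + 4)²)/E = (3 + 4)²/(32681233439/17057691) = 7²*(17057691/32681233439) = 49*(17057691/32681233439) = 835826859/32681233439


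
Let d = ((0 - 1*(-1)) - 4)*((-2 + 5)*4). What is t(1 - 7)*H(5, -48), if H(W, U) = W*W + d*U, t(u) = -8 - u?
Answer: -3506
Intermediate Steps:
d = -36 (d = ((0 + 1) - 4)*(3*4) = (1 - 4)*12 = -3*12 = -36)
H(W, U) = W² - 36*U (H(W, U) = W*W - 36*U = W² - 36*U)
t(1 - 7)*H(5, -48) = (-8 - (1 - 7))*(5² - 36*(-48)) = (-8 - 1*(-6))*(25 + 1728) = (-8 + 6)*1753 = -2*1753 = -3506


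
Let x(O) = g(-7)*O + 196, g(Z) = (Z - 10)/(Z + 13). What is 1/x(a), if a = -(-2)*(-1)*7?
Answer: 3/707 ≈ 0.0042433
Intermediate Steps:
g(Z) = (-10 + Z)/(13 + Z)
a = -14 (a = -1*2*7 = -2*7 = -14)
x(O) = 196 - 17*O/6 (x(O) = ((-10 - 7)/(13 - 7))*O + 196 = (-17/6)*O + 196 = ((1/6)*(-17))*O + 196 = -17*O/6 + 196 = 196 - 17*O/6)
1/x(a) = 1/(196 - 17/6*(-14)) = 1/(196 + 119/3) = 1/(707/3) = 3/707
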